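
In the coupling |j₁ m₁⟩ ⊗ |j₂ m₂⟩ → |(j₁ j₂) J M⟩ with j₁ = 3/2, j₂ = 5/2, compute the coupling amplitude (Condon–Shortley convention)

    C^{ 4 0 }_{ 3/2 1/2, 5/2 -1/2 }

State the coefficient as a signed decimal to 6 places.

+√(3/7) ≈ +0.654654

j₁+j₂−J=0  J+j₁−j₂=3  J−j₁+j₂=5  j₁+j₂+J+1=9
(j₁±m₁, j₂±m₂, J±M) = (2,1,2,3,4,4)
P² = 1728/7
sum k=0..0:
  [0] +1/24 = 1/24
S = 1/24
C² = P²·S² = 3/7 ; C = +0.654654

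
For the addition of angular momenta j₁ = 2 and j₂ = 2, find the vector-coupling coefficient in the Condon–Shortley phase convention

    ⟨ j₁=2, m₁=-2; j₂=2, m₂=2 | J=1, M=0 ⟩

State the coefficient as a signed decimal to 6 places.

−√(2/5) ≈ -0.632456

triangle: 3!*1!*1!/6! = 6/720
(j±m)!: 0!*4!*4!*0!*1!*1! = 576
prefactor² = (2J+1)*Δ*N² = 72/5
  k=3: −1/(3!*0!*1!*1!*0!*0!) = -1/6
Σ = -1/6  ⇒  CG² = 72/5*(-1/6)² = 2/5
CG = −√(2/5) = -0.632456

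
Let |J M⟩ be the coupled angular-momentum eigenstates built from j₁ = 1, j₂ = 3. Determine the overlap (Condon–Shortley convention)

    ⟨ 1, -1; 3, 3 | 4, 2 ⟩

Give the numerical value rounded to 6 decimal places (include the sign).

√[9·0!2!6!/9! · 0!2!6!0!6!2!] = √(518400/7)
  +(−1)^0/∏(0,0,2,6,0,0)! = 1/1440  (running 1/1440)
⟨..|..⟩ = √(518400/7)·(1/1440) = +0.188982

+√(1/28) ≈ +0.188982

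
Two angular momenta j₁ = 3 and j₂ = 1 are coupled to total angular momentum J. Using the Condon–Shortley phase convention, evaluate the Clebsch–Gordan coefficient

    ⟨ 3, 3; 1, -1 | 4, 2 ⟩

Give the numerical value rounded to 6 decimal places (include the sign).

√[9·0!6!2!/9! · 6!0!0!2!6!2!] = √(518400/7)
  +(−1)^0/∏(0,0,0,0,6,2)! = 1/1440  (running 1/1440)
⟨..|..⟩ = √(518400/7)·(1/1440) = +0.188982

+0.188982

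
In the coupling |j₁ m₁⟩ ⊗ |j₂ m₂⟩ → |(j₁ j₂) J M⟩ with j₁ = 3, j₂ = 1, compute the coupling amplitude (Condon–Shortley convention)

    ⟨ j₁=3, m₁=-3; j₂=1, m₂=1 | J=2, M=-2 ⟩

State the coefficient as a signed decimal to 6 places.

√[5·2!4!0!/7! · 0!6!2!0!0!4!] = √(11520/7)
  +(−1)^2/∏(2,0,4,0,0,0)! = 1/48  (running 1/48)
⟨..|..⟩ = √(11520/7)·(1/48) = +0.845154

+√(5/7) ≈ +0.845154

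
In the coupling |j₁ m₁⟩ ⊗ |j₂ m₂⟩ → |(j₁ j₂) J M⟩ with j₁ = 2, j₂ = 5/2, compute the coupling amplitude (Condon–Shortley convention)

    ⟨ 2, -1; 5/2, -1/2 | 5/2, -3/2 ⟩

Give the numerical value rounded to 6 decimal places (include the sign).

j₁+j₂−J=2  J+j₁−j₂=2  J−j₁+j₂=3  j₁+j₂+J+1=8
(j₁±m₁, j₂±m₂, J±M) = (1,3,2,3,1,4)
P² = 216/35
sum k=1..2:
  [1] −1/4 = -1/4
  [2] +1/12 = 1/12
S = -1/6
C² = P²·S² = 6/35 ; C = -0.414039

-0.414039  (= −√(6/35))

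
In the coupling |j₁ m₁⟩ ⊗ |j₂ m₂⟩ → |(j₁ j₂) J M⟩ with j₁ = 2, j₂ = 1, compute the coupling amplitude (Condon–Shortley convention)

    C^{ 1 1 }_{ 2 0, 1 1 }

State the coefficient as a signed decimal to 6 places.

triangle: 2!×2!×0!/5! = 4/120
(j±m)!: 2!×2!×2!×0!×2!×0! = 16
prefactor² = (2J+1)×Δ×N² = 8/5
  k=2: +1/(2!×0!×0!×0!×2!×0!) = 1/4
Σ = 1/4  ⇒  CG² = 8/5×1/4² = 1/10
CG = +√(1/10) = +0.316228

+0.316228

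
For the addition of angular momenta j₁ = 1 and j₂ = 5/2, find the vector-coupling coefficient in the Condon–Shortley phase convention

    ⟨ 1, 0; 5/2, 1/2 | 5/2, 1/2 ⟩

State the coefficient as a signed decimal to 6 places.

−√(1/35) = -0.169031

√[6·1!1!4!/7! · 1!1!3!2!3!2!] = √(144/35)
  +(−1)^0/∏(0,1,1,3,0,1)! = 1/6  (running 1/6)
  +(−1)^1/∏(1,0,0,2,1,2)! = -1/4  (running -1/12)
⟨..|..⟩ = √(144/35)·(-1/12) = -0.169031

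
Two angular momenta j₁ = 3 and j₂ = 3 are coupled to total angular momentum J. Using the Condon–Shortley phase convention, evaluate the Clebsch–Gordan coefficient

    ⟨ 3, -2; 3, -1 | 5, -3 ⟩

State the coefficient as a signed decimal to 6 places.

√[11·1!5!5!/12! · 1!5!2!4!2!8!] = √(153600)
  +(−1)^0/∏(0,1,5,2,0,3)! = 1/1440  (running 1/1440)
  +(−1)^1/∏(1,0,4,1,1,4)! = -1/576  (running -1/960)
⟨..|..⟩ = √(153600)·(-1/960) = -0.408248

-0.408248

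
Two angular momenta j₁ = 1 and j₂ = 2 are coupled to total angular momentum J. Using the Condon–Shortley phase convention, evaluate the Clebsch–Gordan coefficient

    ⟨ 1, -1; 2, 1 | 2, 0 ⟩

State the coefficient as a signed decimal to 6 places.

√[5·1!1!3!/6! · 0!2!3!1!2!2!] = √(2)
  +(−1)^1/∏(1,0,1,2,0,1)! = -1/2  (running -1/2)
⟨..|..⟩ = √(2)·(-1/2) = -0.707107

−√(1/2) ≈ -0.707107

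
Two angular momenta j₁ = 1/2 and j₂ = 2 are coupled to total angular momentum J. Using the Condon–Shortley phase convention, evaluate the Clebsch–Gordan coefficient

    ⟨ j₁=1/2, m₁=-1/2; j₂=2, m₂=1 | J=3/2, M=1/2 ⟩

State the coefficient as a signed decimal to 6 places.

j₁+j₂−J=1  J+j₁−j₂=0  J−j₁+j₂=3  j₁+j₂+J+1=5
(j₁±m₁, j₂±m₂, J±M) = (0,1,3,1,2,1)
P² = 12/5
sum k=1..1:
  [1] −1/2 = -1/2
S = -1/2
C² = P²·S² = 3/5 ; C = -0.774597

-0.774597  (= −√(3/5))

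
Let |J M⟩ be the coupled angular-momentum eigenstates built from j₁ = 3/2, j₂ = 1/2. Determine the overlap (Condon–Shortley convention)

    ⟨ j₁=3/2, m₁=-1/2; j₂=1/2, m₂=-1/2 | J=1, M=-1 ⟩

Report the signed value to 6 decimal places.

+0.500000  (= +√(1/4))

triangle: 1!×2!×0!/4! = 2/24
(j±m)!: 1!×2!×0!×1!×0!×2! = 4
prefactor² = (2J+1)×Δ×N² = 1
  k=0: +1/(0!×1!×2!×0!×0!×0!) = 1/2
Σ = 1/2  ⇒  CG² = 1×1/2² = 1/4
CG = +√(1/4) = +0.500000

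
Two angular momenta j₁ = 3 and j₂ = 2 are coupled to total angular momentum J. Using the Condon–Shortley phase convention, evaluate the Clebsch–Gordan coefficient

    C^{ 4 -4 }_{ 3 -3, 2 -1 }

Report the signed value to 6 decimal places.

-0.774597

√[9·1!5!3!/10! · 0!6!1!3!0!8!] = √(311040)
  +(−1)^1/∏(1,0,5,0,0,3)! = -1/720  (running -1/720)
⟨..|..⟩ = √(311040)·(-1/720) = -0.774597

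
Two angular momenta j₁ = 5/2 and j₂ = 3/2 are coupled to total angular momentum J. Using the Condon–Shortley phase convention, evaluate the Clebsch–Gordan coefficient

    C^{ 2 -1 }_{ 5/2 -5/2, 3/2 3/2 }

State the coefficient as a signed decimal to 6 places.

+√(5/14) ≈ +0.597614

j₁+j₂−J=2  J+j₁−j₂=3  J−j₁+j₂=1  j₁+j₂+J+1=7
(j₁±m₁, j₂±m₂, J±M) = (0,5,3,0,1,3)
P² = 360/7
sum k=2..2:
  [2] +1/12 = 1/12
S = 1/12
C² = P²·S² = 5/14 ; C = +0.597614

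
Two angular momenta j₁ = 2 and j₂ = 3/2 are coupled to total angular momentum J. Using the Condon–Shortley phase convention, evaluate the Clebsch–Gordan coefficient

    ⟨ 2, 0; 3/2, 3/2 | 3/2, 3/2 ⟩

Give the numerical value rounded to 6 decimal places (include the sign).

j₁+j₂−J=2  J+j₁−j₂=2  J−j₁+j₂=1  j₁+j₂+J+1=6
(j₁±m₁, j₂±m₂, J±M) = (2,2,3,0,3,0)
P² = 16/5
sum k=2..2:
  [2] +1/4 = 1/4
S = 1/4
C² = P²·S² = 1/5 ; C = +0.447214

+0.447214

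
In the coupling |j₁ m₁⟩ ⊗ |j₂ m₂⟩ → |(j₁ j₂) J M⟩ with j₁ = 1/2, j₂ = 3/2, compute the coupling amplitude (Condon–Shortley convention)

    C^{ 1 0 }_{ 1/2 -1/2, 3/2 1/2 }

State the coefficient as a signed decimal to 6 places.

-0.707107  (= −√(1/2))

j₁+j₂−J=1  J+j₁−j₂=0  J−j₁+j₂=2  j₁+j₂+J+1=4
(j₁±m₁, j₂±m₂, J±M) = (0,1,2,1,1,1)
P² = 1/2
sum k=1..1:
  [1] −1/1 = -1
S = -1
C² = P²·S² = 1/2 ; C = -0.707107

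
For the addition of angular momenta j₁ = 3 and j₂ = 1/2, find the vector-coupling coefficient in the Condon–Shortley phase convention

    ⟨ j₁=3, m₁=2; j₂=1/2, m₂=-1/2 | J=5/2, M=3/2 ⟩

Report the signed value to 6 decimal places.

√[6·1!5!0!/7! · 5!1!0!1!4!1!] = √(2880/7)
  +(−1)^0/∏(0,1,1,0,4,0)! = 1/24  (running 1/24)
⟨..|..⟩ = √(2880/7)·(1/24) = +0.845154

+√(5/7) ≈ +0.845154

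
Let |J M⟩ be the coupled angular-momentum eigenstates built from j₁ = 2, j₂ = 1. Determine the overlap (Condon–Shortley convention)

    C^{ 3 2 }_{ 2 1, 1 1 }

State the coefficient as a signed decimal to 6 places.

+0.816497  (= +√(2/3))

√[7·0!4!2!/7! · 3!1!2!0!5!1!] = √(96)
  +(−1)^0/∏(0,0,1,2,3,0)! = 1/12  (running 1/12)
⟨..|..⟩ = √(96)·(1/12) = +0.816497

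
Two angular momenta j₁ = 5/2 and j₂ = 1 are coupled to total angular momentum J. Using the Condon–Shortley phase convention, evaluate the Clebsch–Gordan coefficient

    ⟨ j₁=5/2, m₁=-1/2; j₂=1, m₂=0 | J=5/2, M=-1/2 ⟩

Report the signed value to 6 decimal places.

-0.169031  (= −√(1/35))

triangle: 1!·4!·1!/7! = 24/5040
(j±m)!: 2!·3!·1!·1!·2!·3! = 144
prefactor² = (2J+1)·Δ·N² = 144/35
  k=0: +1/(0!·1!·3!·1!·1!·0!) = 1/6
  k=1: −1/(1!·0!·2!·0!·2!·1!) = -1/4
Σ = -1/12  ⇒  CG² = 144/35·(-1/12)² = 1/35
CG = −√(1/35) = -0.169031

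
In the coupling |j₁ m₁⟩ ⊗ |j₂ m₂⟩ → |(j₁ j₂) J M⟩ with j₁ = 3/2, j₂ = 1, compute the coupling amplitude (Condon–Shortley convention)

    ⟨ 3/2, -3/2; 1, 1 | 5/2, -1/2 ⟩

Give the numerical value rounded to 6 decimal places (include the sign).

+√(1/10) = +0.316228

√[6·0!3!2!/6! · 0!3!2!0!2!3!] = √(72/5)
  +(−1)^0/∏(0,0,3,2,0,0)! = 1/12  (running 1/12)
⟨..|..⟩ = √(72/5)·(1/12) = +0.316228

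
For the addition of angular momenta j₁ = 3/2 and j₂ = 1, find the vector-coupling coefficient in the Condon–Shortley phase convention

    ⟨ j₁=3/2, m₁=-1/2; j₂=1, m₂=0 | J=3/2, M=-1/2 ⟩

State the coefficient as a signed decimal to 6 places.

−√(1/15) = -0.258199

√[4·1!2!1!/5! · 1!2!1!1!1!2!] = √(4/15)
  +(−1)^0/∏(0,1,2,1,0,0)! = 1/2  (running 1/2)
  +(−1)^1/∏(1,0,1,0,1,1)! = -1  (running -1/2)
⟨..|..⟩ = √(4/15)·(-1/2) = -0.258199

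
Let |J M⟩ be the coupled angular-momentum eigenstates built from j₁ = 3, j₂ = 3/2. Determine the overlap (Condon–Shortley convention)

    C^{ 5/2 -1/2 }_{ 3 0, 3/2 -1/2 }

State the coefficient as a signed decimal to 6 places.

-0.414039

j₁+j₂−J=2  J+j₁−j₂=4  J−j₁+j₂=1  j₁+j₂+J+1=8
(j₁±m₁, j₂±m₂, J±M) = (3,3,1,2,2,3)
P² = 216/35
sum k=0..1:
  [0] +1/12 = 1/12
  [1] −1/4 = -1/4
S = -1/6
C² = P²·S² = 6/35 ; C = -0.414039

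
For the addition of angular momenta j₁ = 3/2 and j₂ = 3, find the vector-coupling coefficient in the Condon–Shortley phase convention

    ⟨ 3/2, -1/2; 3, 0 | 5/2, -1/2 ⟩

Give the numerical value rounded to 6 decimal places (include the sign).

triangle: 2!*1!*4!/8! = 48/40320
(j±m)!: 1!*2!*3!*3!*2!*3! = 864
prefactor² = (2J+1)*Δ*N² = 216/35
  k=1: −1/(1!*1!*1!*2!*0!*2!) = -1/4
  k=2: +1/(2!*0!*0!*1!*1!*3!) = 1/12
Σ = -1/6  ⇒  CG² = 216/35*(-1/6)² = 6/35
CG = −√(6/35) = -0.414039

−√(6/35) ≈ -0.414039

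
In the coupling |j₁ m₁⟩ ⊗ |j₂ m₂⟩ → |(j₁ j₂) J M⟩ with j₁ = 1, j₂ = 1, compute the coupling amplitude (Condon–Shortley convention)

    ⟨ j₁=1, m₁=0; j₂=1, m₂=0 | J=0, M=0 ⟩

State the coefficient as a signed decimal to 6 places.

-0.577350

√[1·2!0!0!/3! · 1!1!1!1!0!0!] = √(1/3)
  +(−1)^1/∏(1,1,0,0,0,0)! = -1  (running -1)
⟨..|..⟩ = √(1/3)·(-1) = -0.577350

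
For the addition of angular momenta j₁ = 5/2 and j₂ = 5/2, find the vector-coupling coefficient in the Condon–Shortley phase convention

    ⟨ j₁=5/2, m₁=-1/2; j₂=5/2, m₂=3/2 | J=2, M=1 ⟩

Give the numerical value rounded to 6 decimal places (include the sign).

j₁+j₂−J=3  J+j₁−j₂=2  J−j₁+j₂=2  j₁+j₂+J+1=8
(j₁±m₁, j₂±m₂, J±M) = (2,3,4,1,3,1)
P² = 36/7
sum k=2..3:
  [2] +1/4 = 1/4
  [3] −1/12 = -1/12
S = 1/6
C² = P²·S² = 1/7 ; C = +0.377964

+√(1/7) = +0.377964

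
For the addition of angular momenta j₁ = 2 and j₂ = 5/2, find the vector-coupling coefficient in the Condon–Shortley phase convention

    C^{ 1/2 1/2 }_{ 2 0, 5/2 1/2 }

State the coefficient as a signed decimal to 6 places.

+0.447214  (= +√(1/5))

√[2·4!0!1!/6! · 2!2!3!2!1!0!] = √(16/5)
  +(−1)^2/∏(2,2,0,1,0,0)! = 1/4  (running 1/4)
⟨..|..⟩ = √(16/5)·(1/4) = +0.447214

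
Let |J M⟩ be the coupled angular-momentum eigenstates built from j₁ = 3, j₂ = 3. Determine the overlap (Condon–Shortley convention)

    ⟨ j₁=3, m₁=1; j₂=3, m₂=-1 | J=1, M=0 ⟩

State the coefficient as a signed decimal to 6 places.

triangle: 5!×1!×1!/8! = 120/40320
(j±m)!: 4!×2!×2!×4!×1!×1! = 2304
prefactor² = (2J+1)×Δ×N² = 144/7
  k=1: −1/(1!×4!×1!×1!×0!×0!) = -1/24
  k=2: +1/(2!×3!×0!×0!×1!×1!) = 1/12
Σ = 1/24  ⇒  CG² = 144/7×1/24² = 1/28
CG = +√(1/28) = +0.188982

+0.188982  (= +√(1/28))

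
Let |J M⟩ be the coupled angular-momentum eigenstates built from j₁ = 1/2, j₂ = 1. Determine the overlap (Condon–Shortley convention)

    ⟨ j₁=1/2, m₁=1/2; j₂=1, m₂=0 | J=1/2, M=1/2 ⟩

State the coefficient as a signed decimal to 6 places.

√[2·1!0!1!/3! · 1!0!1!1!1!0!] = √(1/3)
  +(−1)^0/∏(0,1,0,1,0,0)! = 1  (running 1)
⟨..|..⟩ = √(1/3)·(1) = +0.577350

+√(1/3) ≈ +0.577350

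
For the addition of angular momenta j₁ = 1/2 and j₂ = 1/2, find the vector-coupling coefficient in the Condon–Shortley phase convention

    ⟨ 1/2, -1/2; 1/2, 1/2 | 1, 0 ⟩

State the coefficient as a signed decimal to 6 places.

+0.707107  (= +√(1/2))

j₁+j₂−J=0  J+j₁−j₂=1  J−j₁+j₂=1  j₁+j₂+J+1=3
(j₁±m₁, j₂±m₂, J±M) = (0,1,1,0,1,1)
P² = 1/2
sum k=0..0:
  [0] +1/1 = 1
S = 1
C² = P²·S² = 1/2 ; C = +0.707107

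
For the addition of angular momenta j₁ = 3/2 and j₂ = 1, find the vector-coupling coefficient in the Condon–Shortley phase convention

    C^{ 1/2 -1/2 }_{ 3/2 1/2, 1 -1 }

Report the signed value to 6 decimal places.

+0.408248

√[2·2!1!0!/4! · 2!1!0!2!0!1!] = √(2/3)
  +(−1)^0/∏(0,2,1,0,0,0)! = 1/2  (running 1/2)
⟨..|..⟩ = √(2/3)·(1/2) = +0.408248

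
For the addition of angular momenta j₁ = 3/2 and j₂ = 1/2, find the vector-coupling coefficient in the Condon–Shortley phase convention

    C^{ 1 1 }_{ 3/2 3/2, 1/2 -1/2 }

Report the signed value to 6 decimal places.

√[3·1!2!0!/4! · 3!0!0!1!2!0!] = √(3)
  +(−1)^0/∏(0,1,0,0,2,0)! = 1/2  (running 1/2)
⟨..|..⟩ = √(3)·(1/2) = +0.866025

+√(3/4) = +0.866025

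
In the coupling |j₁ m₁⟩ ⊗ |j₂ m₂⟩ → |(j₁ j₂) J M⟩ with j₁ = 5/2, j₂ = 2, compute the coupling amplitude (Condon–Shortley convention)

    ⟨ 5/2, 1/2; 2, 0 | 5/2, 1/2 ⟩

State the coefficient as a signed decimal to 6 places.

j₁+j₂−J=2  J+j₁−j₂=3  J−j₁+j₂=2  j₁+j₂+J+1=8
(j₁±m₁, j₂±m₂, J±M) = (3,2,2,2,3,2)
P² = 72/35
sum k=0..2:
  [0] +1/8 = 1/8
  [1] −1/2 = -1/2
  [2] +1/24 = 1/24
S = -1/3
C² = P²·S² = 8/35 ; C = -0.478091

-0.478091  (= −√(8/35))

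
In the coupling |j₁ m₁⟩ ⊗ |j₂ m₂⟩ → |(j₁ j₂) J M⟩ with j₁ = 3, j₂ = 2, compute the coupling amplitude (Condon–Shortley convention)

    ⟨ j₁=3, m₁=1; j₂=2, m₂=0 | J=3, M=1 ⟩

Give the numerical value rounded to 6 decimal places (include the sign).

−√(3/20) = -0.387298

j₁+j₂−J=2  J+j₁−j₂=4  J−j₁+j₂=2  j₁+j₂+J+1=9
(j₁±m₁, j₂±m₂, J±M) = (4,2,2,2,4,2)
P² = 256/15
sum k=0..2:
  [0] +1/16 = 1/16
  [1] −1/6 = -1/6
  [2] +1/96 = 1/96
S = -3/32
C² = P²·S² = 3/20 ; C = -0.387298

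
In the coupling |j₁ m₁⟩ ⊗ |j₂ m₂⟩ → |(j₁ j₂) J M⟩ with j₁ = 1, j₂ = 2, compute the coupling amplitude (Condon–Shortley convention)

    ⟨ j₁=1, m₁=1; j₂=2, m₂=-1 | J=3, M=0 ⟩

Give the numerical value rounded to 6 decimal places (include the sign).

√[7·0!2!4!/7! · 2!0!1!3!3!3!] = √(144/5)
  +(−1)^0/∏(0,0,0,1,2,3)! = 1/12  (running 1/12)
⟨..|..⟩ = √(144/5)·(1/12) = +0.447214

+√(1/5) ≈ +0.447214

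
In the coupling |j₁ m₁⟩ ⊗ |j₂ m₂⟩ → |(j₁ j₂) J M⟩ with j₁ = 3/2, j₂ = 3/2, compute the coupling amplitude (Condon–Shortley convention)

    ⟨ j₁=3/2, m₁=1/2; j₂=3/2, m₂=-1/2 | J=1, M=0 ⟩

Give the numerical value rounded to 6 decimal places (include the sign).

triangle: 2!×1!×1!/5! = 2/120
(j±m)!: 2!×1!×1!×2!×1!×1! = 4
prefactor² = (2J+1)×Δ×N² = 1/5
  k=0: +1/(0!×2!×1!×1!×0!×0!) = 1/2
  k=1: −1/(1!×1!×0!×0!×1!×1!) = -1
Σ = -1/2  ⇒  CG² = 1/5×(-1/2)² = 1/20
CG = −√(1/20) = -0.223607

-0.223607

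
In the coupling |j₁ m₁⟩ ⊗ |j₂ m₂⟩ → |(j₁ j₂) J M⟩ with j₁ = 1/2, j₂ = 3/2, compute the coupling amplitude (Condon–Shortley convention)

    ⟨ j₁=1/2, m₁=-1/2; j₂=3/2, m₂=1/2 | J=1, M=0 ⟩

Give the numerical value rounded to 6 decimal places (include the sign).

−√(1/2) ≈ -0.707107

j₁+j₂−J=1  J+j₁−j₂=0  J−j₁+j₂=2  j₁+j₂+J+1=4
(j₁±m₁, j₂±m₂, J±M) = (0,1,2,1,1,1)
P² = 1/2
sum k=1..1:
  [1] −1/1 = -1
S = -1
C² = P²·S² = 1/2 ; C = -0.707107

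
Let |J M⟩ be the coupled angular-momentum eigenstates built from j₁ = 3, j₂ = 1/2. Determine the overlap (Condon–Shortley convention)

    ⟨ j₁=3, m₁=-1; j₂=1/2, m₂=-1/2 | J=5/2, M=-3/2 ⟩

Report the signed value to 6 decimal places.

j₁+j₂−J=1  J+j₁−j₂=5  J−j₁+j₂=0  j₁+j₂+J+1=7
(j₁±m₁, j₂±m₂, J±M) = (2,4,0,1,1,4)
P² = 1152/7
sum k=0..0:
  [0] +1/24 = 1/24
S = 1/24
C² = P²·S² = 2/7 ; C = +0.534522

+√(2/7) = +0.534522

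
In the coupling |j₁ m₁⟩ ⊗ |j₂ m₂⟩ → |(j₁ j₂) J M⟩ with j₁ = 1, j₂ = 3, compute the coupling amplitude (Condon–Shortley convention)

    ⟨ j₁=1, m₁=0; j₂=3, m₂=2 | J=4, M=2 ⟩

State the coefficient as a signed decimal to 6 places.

+√(3/7) = +0.654654

triangle: 0!·2!·6!/9! = 1440/362880
(j±m)!: 1!·1!·5!·1!·6!·2! = 172800
prefactor² = (2J+1)·Δ·N² = 43200/7
  k=0: +1/(0!·0!·1!·5!·1!·1!) = 1/120
Σ = 1/120  ⇒  CG² = 43200/7·1/120² = 3/7
CG = +√(3/7) = +0.654654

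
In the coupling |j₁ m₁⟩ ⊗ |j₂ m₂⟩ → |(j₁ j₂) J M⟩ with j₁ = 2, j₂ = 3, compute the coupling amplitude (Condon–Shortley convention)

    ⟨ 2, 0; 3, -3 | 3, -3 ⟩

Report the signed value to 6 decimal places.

triangle: 2!*2!*4!/9! = 96/362880
(j±m)!: 2!*2!*0!*6!*0!*6! = 2073600
prefactor² = (2J+1)*Δ*N² = 3840
  k=0: +1/(0!*2!*2!*0!*0!*4!) = 1/96
Σ = 1/96  ⇒  CG² = 3840*1/96² = 5/12
CG = +√(5/12) = +0.645497

+0.645497  (= +√(5/12))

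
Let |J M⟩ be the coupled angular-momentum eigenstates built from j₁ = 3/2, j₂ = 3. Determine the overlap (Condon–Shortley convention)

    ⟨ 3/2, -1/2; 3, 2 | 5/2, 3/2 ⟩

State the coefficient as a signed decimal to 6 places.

+√(1/14) ≈ +0.267261

triangle: 2!×1!×4!/8! = 48/40320
(j±m)!: 1!×2!×5!×1!×4!×1! = 5760
prefactor² = (2J+1)×Δ×N² = 288/7
  k=1: −1/(1!×1!×1!×4!×0!×0!) = -1/24
  k=2: +1/(2!×0!×0!×3!×1!×1!) = 1/12
Σ = 1/24  ⇒  CG² = 288/7×1/24² = 1/14
CG = +√(1/14) = +0.267261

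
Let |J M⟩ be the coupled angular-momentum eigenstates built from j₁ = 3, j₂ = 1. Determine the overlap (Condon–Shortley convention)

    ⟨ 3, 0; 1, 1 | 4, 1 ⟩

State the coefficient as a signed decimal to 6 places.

√[9·0!6!2!/9! · 3!3!2!0!5!3!] = √(12960/7)
  +(−1)^0/∏(0,0,3,2,3,0)! = 1/72  (running 1/72)
⟨..|..⟩ = √(12960/7)·(1/72) = +0.597614

+√(5/14) = +0.597614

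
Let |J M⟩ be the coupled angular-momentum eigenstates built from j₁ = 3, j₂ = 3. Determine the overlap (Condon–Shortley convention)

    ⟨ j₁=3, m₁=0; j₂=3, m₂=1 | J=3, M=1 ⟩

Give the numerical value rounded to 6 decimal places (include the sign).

j₁+j₂−J=3  J+j₁−j₂=3  J−j₁+j₂=3  j₁+j₂+J+1=10
(j₁±m₁, j₂±m₂, J±M) = (3,3,4,2,4,2)
P² = 864/25
sum k=1..3:
  [1] −1/24 = -1/24
  [2] +1/8 = 1/8
  [3] −1/72 = -1/72
S = 5/72
C² = P²·S² = 1/6 ; C = +0.408248

+√(1/6) = +0.408248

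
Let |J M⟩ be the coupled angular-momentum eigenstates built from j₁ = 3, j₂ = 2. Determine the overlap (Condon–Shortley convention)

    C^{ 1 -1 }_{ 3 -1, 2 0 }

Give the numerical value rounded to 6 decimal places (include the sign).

√[3·4!2!0!/7! · 2!4!2!2!0!2!] = √(384/35)
  +(−1)^2/∏(2,2,2,0,0,0)! = 1/8  (running 1/8)
⟨..|..⟩ = √(384/35)·(1/8) = +0.414039

+√(6/35) = +0.414039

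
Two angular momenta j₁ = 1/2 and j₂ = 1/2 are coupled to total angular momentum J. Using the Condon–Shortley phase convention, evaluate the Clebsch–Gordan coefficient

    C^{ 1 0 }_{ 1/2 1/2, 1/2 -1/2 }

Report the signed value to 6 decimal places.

triangle: 0!·1!·1!/3! = 1/6
(j±m)!: 1!·0!·0!·1!·1!·1! = 1
prefactor² = (2J+1)·Δ·N² = 1/2
  k=0: +1/(0!·0!·0!·0!·1!·1!) = 1
Σ = 1  ⇒  CG² = 1/2·1² = 1/2
CG = +√(1/2) = +0.707107

+√(1/2) ≈ +0.707107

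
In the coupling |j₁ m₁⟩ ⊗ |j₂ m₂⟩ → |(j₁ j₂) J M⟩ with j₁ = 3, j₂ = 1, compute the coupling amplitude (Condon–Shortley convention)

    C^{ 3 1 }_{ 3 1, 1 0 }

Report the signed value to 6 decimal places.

j₁+j₂−J=1  J+j₁−j₂=5  J−j₁+j₂=1  j₁+j₂+J+1=8
(j₁±m₁, j₂±m₂, J±M) = (4,2,1,1,4,2)
P² = 48
sum k=0..1:
  [0] +1/12 = 1/12
  [1] −1/24 = -1/24
S = 1/24
C² = P²·S² = 1/12 ; C = +0.288675

+0.288675  (= +√(1/12))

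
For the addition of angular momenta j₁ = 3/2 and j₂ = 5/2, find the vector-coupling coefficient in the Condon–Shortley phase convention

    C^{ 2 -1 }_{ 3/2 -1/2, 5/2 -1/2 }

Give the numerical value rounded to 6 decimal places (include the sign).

-0.545545  (= −√(25/84))

√[5·2!1!3!/7! · 1!2!2!3!1!3!] = √(12/7)
  +(−1)^1/∏(1,1,1,1,0,2)! = -1/2  (running -1/2)
  +(−1)^2/∏(2,0,0,0,1,3)! = 1/12  (running -5/12)
⟨..|..⟩ = √(12/7)·(-5/12) = -0.545545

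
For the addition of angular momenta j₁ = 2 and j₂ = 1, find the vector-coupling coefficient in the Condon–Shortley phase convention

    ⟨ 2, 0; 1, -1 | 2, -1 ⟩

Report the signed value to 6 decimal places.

+0.707107

√[5·1!3!1!/6! · 2!2!0!2!1!3!] = √(2)
  +(−1)^0/∏(0,1,2,0,1,1)! = 1/2  (running 1/2)
⟨..|..⟩ = √(2)·(1/2) = +0.707107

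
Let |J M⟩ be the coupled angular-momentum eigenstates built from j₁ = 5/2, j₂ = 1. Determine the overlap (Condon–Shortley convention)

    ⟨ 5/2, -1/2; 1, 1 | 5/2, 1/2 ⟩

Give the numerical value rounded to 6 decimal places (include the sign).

j₁+j₂−J=1  J+j₁−j₂=4  J−j₁+j₂=1  j₁+j₂+J+1=7
(j₁±m₁, j₂±m₂, J±M) = (2,3,2,0,3,2)
P² = 288/35
sum k=1..1:
  [1] −1/4 = -1/4
S = -1/4
C² = P²·S² = 18/35 ; C = -0.717137

−√(18/35) ≈ -0.717137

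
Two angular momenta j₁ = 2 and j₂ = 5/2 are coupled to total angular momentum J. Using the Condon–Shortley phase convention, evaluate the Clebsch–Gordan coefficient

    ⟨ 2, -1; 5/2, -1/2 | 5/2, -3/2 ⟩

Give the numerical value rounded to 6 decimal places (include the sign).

−√(6/35) = -0.414039

j₁+j₂−J=2  J+j₁−j₂=2  J−j₁+j₂=3  j₁+j₂+J+1=8
(j₁±m₁, j₂±m₂, J±M) = (1,3,2,3,1,4)
P² = 216/35
sum k=1..2:
  [1] −1/4 = -1/4
  [2] +1/12 = 1/12
S = -1/6
C² = P²·S² = 6/35 ; C = -0.414039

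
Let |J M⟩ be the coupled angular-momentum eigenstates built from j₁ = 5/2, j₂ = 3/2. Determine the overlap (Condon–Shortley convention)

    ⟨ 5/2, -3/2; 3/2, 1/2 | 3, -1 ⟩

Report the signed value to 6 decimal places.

-0.639010  (= −√(49/120))

triangle: 1!×4!×2!/8! = 48/40320
(j±m)!: 1!×4!×2!×1!×2!×4! = 2304
prefactor² = (2J+1)×Δ×N² = 96/5
  k=0: +1/(0!×1!×4!×2!×0!×0!) = 1/48
  k=1: −1/(1!×0!×3!×1!×1!×1!) = -1/6
Σ = -7/48  ⇒  CG² = 96/5×(-7/48)² = 49/120
CG = −√(49/120) = -0.639010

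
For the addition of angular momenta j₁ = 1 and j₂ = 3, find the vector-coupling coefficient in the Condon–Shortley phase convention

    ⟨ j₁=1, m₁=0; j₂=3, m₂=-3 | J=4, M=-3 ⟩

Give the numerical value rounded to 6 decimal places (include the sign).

+0.500000  (= +√(1/4))

j₁+j₂−J=0  J+j₁−j₂=2  J−j₁+j₂=6  j₁+j₂+J+1=9
(j₁±m₁, j₂±m₂, J±M) = (1,1,0,6,1,7)
P² = 129600
sum k=0..0:
  [0] +1/720 = 1/720
S = 1/720
C² = P²·S² = 1/4 ; C = +0.500000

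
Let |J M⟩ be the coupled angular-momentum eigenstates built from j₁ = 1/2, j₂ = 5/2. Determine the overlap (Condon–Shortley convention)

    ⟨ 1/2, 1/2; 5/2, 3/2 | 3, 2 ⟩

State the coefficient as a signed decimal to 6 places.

j₁+j₂−J=0  J+j₁−j₂=1  J−j₁+j₂=5  j₁+j₂+J+1=7
(j₁±m₁, j₂±m₂, J±M) = (1,0,4,1,5,1)
P² = 480
sum k=0..0:
  [0] +1/24 = 1/24
S = 1/24
C² = P²·S² = 5/6 ; C = +0.912871

+0.912871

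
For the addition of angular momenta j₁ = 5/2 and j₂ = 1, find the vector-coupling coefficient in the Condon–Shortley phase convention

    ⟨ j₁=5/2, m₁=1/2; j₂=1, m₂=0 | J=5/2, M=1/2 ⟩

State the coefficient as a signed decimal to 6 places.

+√(1/35) = +0.169031

√[6·1!4!1!/7! · 3!2!1!1!3!2!] = √(144/35)
  +(−1)^0/∏(0,1,2,1,2,0)! = 1/4  (running 1/4)
  +(−1)^1/∏(1,0,1,0,3,1)! = -1/6  (running 1/12)
⟨..|..⟩ = √(144/35)·(1/12) = +0.169031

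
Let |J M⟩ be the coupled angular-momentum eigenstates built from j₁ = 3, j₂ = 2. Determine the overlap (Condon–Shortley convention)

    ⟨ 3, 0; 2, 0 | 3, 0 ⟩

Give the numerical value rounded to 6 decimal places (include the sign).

−√(4/15) = -0.516398

triangle: 2!*4!*2!/9! = 96/362880
(j±m)!: 3!*3!*2!*2!*3!*3! = 5184
prefactor² = (2J+1)*Δ*N² = 48/5
  k=0: +1/(0!*2!*3!*2!*1!*0!) = 1/24
  k=1: −1/(1!*1!*2!*1!*2!*1!) = -1/4
  k=2: +1/(2!*0!*1!*0!*3!*2!) = 1/24
Σ = -1/6  ⇒  CG² = 48/5*(-1/6)² = 4/15
CG = −√(4/15) = -0.516398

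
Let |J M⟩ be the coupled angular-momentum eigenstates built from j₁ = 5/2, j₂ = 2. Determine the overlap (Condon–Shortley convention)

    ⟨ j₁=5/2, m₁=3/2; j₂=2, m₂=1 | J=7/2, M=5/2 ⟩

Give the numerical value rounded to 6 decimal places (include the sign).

+0.125988

j₁+j₂−J=1  J+j₁−j₂=4  J−j₁+j₂=3  j₁+j₂+J+1=9
(j₁±m₁, j₂±m₂, J±M) = (4,1,3,1,6,1)
P² = 2304/7
sum k=0..1:
  [0] +1/36 = 1/36
  [1] −1/48 = -1/48
S = 1/144
C² = P²·S² = 1/63 ; C = +0.125988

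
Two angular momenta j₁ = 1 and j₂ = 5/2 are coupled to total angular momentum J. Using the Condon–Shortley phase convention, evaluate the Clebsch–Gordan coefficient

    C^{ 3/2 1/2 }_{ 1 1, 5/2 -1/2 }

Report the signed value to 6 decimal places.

+√(1/5) ≈ +0.447214

√[4·2!0!3!/6! · 2!0!2!3!2!1!] = √(16/5)
  +(−1)^0/∏(0,2,0,2,0,1)! = 1/4  (running 1/4)
⟨..|..⟩ = √(16/5)·(1/4) = +0.447214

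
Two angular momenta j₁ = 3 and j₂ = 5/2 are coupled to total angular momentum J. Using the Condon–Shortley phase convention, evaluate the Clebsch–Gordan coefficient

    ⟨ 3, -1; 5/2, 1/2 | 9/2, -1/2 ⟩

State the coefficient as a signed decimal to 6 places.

triangle: 1!·5!·4!/11! = 2880/39916800
(j±m)!: 2!·4!·3!·2!·4!·5! = 1658880
prefactor² = (2J+1)·Δ·N² = 92160/77
  k=0: +1/(0!·1!·4!·3!·1!·1!) = 1/144
  k=1: −1/(1!·0!·3!·2!·2!·2!) = -1/48
Σ = -1/72  ⇒  CG² = 92160/77·(-1/72)² = 160/693
CG = −√(160/693) = -0.480500

-0.480500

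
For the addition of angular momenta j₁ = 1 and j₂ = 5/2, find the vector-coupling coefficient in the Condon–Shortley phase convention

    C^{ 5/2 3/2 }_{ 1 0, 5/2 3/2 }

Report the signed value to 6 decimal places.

√[6·1!1!4!/7! · 1!1!4!1!4!1!] = √(576/35)
  +(−1)^0/∏(0,1,1,4,0,0)! = 1/24  (running 1/24)
  +(−1)^1/∏(1,0,0,3,1,1)! = -1/6  (running -1/8)
⟨..|..⟩ = √(576/35)·(-1/8) = -0.507093

−√(9/35) = -0.507093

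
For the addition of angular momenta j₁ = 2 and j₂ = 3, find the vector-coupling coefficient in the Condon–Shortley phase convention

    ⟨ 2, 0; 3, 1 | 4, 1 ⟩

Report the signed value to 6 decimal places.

√[9·1!3!5!/10! · 2!2!4!2!5!3!] = √(1728/7)
  +(−1)^0/∏(0,1,2,4,1,1)! = 1/48  (running 1/48)
  +(−1)^1/∏(1,0,1,3,2,2)! = -1/24  (running -1/48)
⟨..|..⟩ = √(1728/7)·(-1/48) = -0.327327

-0.327327  (= −√(3/28))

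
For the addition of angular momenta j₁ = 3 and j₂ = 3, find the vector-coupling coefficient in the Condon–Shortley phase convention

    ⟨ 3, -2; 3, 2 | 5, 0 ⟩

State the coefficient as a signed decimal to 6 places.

-0.436436

triangle: 1!*5!*5!/12! = 14400/479001600
(j±m)!: 1!*5!*5!*1!*5!*5! = 207360000
prefactor² = (2J+1)*Δ*N² = 480000/7
  k=0: +1/(0!*1!*5!*5!*0!*0!) = 1/14400
  k=1: −1/(1!*0!*4!*4!*1!*1!) = -1/576
Σ = -1/600  ⇒  CG² = 480000/7*(-1/600)² = 4/21
CG = −√(4/21) = -0.436436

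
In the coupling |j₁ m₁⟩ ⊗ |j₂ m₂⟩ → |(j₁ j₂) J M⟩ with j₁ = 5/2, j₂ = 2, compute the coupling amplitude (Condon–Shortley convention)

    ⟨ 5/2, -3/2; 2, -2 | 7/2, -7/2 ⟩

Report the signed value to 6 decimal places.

+√(4/9) ≈ +0.666667

triangle: 1!*4!*3!/9! = 144/362880
(j±m)!: 1!*4!*0!*4!*0!*7! = 2903040
prefactor² = (2J+1)*Δ*N² = 9216
  k=0: +1/(0!*1!*4!*0!*0!*3!) = 1/144
Σ = 1/144  ⇒  CG² = 9216*1/144² = 4/9
CG = +√(4/9) = +0.666667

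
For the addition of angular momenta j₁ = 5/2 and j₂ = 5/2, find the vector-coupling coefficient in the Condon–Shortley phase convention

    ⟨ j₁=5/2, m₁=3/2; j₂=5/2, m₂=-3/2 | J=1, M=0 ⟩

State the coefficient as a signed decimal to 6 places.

-0.358569

j₁+j₂−J=4  J+j₁−j₂=1  J−j₁+j₂=1  j₁+j₂+J+1=7
(j₁±m₁, j₂±m₂, J±M) = (4,1,1,4,1,1)
P² = 288/35
sum k=0..1:
  [0] +1/24 = 1/24
  [1] −1/6 = -1/6
S = -1/8
C² = P²·S² = 9/70 ; C = -0.358569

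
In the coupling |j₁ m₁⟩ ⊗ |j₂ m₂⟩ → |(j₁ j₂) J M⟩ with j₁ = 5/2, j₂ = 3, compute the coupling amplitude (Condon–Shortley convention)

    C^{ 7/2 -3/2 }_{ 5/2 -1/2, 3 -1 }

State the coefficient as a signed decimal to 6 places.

-0.487950

triangle: 2!·3!·4!/10! = 288/3628800
(j±m)!: 2!·3!·2!·4!·2!·5! = 138240
prefactor² = (2J+1)·Δ·N² = 3072/35
  k=0: +1/(0!·2!·3!·2!·0!·2!) = 1/48
  k=1: −1/(1!·1!·2!·1!·1!·3!) = -1/12
  k=2: +1/(2!·0!·1!·0!·2!·4!) = 1/96
Σ = -5/96  ⇒  CG² = 3072/35·(-5/96)² = 5/21
CG = −√(5/21) = -0.487950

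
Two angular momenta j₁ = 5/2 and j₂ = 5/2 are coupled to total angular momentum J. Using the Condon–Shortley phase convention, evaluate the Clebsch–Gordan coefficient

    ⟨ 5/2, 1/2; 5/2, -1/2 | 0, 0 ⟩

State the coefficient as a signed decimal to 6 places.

+√(1/6) = +0.408248

j₁+j₂−J=5  J+j₁−j₂=0  J−j₁+j₂=0  j₁+j₂+J+1=6
(j₁±m₁, j₂±m₂, J±M) = (3,2,2,3,0,0)
P² = 24
sum k=2..2:
  [2] +1/12 = 1/12
S = 1/12
C² = P²·S² = 1/6 ; C = +0.408248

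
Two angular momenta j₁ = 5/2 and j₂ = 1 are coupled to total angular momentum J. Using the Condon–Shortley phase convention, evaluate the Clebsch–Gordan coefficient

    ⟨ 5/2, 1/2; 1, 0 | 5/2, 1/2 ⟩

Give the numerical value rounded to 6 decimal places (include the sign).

+√(1/35) ≈ +0.169031

j₁+j₂−J=1  J+j₁−j₂=4  J−j₁+j₂=1  j₁+j₂+J+1=7
(j₁±m₁, j₂±m₂, J±M) = (3,2,1,1,3,2)
P² = 144/35
sum k=0..1:
  [0] +1/4 = 1/4
  [1] −1/6 = -1/6
S = 1/12
C² = P²·S² = 1/35 ; C = +0.169031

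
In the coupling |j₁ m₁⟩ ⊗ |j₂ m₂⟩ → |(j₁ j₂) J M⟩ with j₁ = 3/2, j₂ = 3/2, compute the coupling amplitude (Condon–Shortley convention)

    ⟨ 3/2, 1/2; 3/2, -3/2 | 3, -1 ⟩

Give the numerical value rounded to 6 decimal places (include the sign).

+0.447214

triangle: 0!×3!×3!/7! = 36/5040
(j±m)!: 2!×1!×0!×3!×2!×4! = 576
prefactor² = (2J+1)×Δ×N² = 144/5
  k=0: +1/(0!×0!×1!×0!×2!×3!) = 1/12
Σ = 1/12  ⇒  CG² = 144/5×1/12² = 1/5
CG = +√(1/5) = +0.447214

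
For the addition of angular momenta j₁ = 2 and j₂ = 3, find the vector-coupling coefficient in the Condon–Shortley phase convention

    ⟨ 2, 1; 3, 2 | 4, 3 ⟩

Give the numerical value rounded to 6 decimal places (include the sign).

−√(1/20) ≈ -0.223607

triangle: 1!×3!×5!/10! = 720/3628800
(j±m)!: 3!×1!×5!×1!×7!×1! = 3628800
prefactor² = (2J+1)×Δ×N² = 6480
  k=0: +1/(0!×1!×1!×5!×2!×0!) = 1/240
  k=1: −1/(1!×0!×0!×4!×3!×1!) = -1/144
Σ = -1/360  ⇒  CG² = 6480×(-1/360)² = 1/20
CG = −√(1/20) = -0.223607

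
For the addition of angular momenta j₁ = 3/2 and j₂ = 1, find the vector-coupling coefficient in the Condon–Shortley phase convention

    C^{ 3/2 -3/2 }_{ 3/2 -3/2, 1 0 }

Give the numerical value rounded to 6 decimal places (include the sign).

−√(3/5) = -0.774597

√[4·1!2!1!/5! · 0!3!1!1!0!3!] = √(12/5)
  +(−1)^1/∏(1,0,2,0,0,1)! = -1/2  (running -1/2)
⟨..|..⟩ = √(12/5)·(-1/2) = -0.774597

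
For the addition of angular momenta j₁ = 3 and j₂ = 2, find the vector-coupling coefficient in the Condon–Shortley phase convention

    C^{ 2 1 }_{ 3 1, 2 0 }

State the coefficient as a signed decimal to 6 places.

-0.377964  (= −√(1/7))

triangle: 3!×3!×1!/8! = 36/40320
(j±m)!: 4!×2!×2!×2!×3!×1! = 1152
prefactor² = (2J+1)×Δ×N² = 36/7
  k=1: −1/(1!×2!×1!×1!×2!×0!) = -1/4
  k=2: +1/(2!×1!×0!×0!×3!×1!) = 1/12
Σ = -1/6  ⇒  CG² = 36/7×(-1/6)² = 1/7
CG = −√(1/7) = -0.377964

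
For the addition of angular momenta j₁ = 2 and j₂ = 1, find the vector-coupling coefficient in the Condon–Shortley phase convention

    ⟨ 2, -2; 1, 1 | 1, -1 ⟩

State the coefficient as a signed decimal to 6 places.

+0.774597

triangle: 2!·2!·0!/5! = 4/120
(j±m)!: 0!·4!·2!·0!·0!·2! = 96
prefactor² = (2J+1)·Δ·N² = 48/5
  k=2: +1/(2!·0!·2!·0!·0!·0!) = 1/4
Σ = 1/4  ⇒  CG² = 48/5·1/4² = 3/5
CG = +√(3/5) = +0.774597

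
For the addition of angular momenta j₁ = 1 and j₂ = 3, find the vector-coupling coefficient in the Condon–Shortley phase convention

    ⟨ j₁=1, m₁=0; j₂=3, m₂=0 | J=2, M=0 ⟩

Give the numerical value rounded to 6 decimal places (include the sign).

−√(3/7) ≈ -0.654654

triangle: 2!×0!×4!/7! = 48/5040
(j±m)!: 1!×1!×3!×3!×2!×2! = 144
prefactor² = (2J+1)×Δ×N² = 48/7
  k=1: −1/(1!×1!×0!×2!×0!×2!) = -1/4
Σ = -1/4  ⇒  CG² = 48/7×(-1/4)² = 3/7
CG = −√(3/7) = -0.654654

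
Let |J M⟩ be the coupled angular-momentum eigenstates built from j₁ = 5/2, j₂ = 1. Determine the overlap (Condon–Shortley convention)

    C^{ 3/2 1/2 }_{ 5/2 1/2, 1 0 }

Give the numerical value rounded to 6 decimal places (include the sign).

√[4·2!3!0!/6! · 3!2!1!1!2!1!] = √(8/5)
  +(−1)^1/∏(1,1,1,0,2,0)! = -1/2  (running -1/2)
⟨..|..⟩ = √(8/5)·(-1/2) = -0.632456

-0.632456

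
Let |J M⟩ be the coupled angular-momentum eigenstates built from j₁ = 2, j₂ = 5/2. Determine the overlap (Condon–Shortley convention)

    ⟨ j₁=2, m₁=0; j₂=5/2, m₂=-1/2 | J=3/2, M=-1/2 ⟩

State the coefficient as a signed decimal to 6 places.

−√(2/35) ≈ -0.239046

triangle: 3!×1!×2!/7! = 12/5040
(j±m)!: 2!×2!×2!×3!×1!×2! = 96
prefactor² = (2J+1)×Δ×N² = 32/35
  k=1: −1/(1!×2!×1!×1!×0!×1!) = -1/2
  k=2: +1/(2!×1!×0!×0!×1!×2!) = 1/4
Σ = -1/4  ⇒  CG² = 32/35×(-1/4)² = 2/35
CG = −√(2/35) = -0.239046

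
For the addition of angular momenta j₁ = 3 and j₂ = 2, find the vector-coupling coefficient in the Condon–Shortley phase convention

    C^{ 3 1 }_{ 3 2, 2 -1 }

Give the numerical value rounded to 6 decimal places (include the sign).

+0.500000

√[7·2!4!2!/9! · 5!1!1!3!4!2!] = √(64)
  +(−1)^0/∏(0,2,1,1,3,1)! = 1/12  (running 1/12)
  +(−1)^1/∏(1,1,0,0,4,2)! = -1/48  (running 1/16)
⟨..|..⟩ = √(64)·(1/16) = +0.500000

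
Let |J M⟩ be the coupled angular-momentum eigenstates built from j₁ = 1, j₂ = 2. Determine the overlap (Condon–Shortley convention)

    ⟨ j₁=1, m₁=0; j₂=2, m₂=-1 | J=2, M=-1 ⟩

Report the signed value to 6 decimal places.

+√(1/6) ≈ +0.408248

triangle: 1!·1!·3!/6! = 6/720
(j±m)!: 1!·1!·1!·3!·1!·3! = 36
prefactor² = (2J+1)·Δ·N² = 3/2
  k=0: +1/(0!·1!·1!·1!·0!·2!) = 1/2
  k=1: −1/(1!·0!·0!·0!·1!·3!) = -1/6
Σ = 1/3  ⇒  CG² = 3/2·1/3² = 1/6
CG = +√(1/6) = +0.408248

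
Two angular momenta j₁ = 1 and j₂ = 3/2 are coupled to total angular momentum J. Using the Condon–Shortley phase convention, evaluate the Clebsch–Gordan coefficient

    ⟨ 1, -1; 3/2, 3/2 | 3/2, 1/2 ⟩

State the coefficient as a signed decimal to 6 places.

triangle: 1!×1!×2!/5! = 2/120
(j±m)!: 0!×2!×3!×0!×2!×1! = 24
prefactor² = (2J+1)×Δ×N² = 8/5
  k=1: −1/(1!×0!×1!×2!×0!×0!) = -1/2
Σ = -1/2  ⇒  CG² = 8/5×(-1/2)² = 2/5
CG = −√(2/5) = -0.632456

−√(2/5) ≈ -0.632456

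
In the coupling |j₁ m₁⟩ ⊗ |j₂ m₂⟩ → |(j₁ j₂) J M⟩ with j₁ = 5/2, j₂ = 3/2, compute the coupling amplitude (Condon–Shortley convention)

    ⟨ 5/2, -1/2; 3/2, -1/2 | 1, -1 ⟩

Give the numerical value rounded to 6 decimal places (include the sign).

-0.387298  (= −√(3/20))

triangle: 3!*2!*0!/6! = 12/720
(j±m)!: 2!*3!*1!*2!*0!*2! = 48
prefactor² = (2J+1)*Δ*N² = 12/5
  k=1: −1/(1!*2!*2!*0!*0!*0!) = -1/4
Σ = -1/4  ⇒  CG² = 12/5*(-1/4)² = 3/20
CG = −√(3/20) = -0.387298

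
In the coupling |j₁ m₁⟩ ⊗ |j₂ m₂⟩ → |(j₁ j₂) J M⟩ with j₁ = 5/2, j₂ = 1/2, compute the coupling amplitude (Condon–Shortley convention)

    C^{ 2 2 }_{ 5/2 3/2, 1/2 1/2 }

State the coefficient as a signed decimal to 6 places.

√[5·1!4!0!/6! · 4!1!1!0!4!0!] = √(96)
  +(−1)^1/∏(1,0,0,0,4,0)! = -1/24  (running -1/24)
⟨..|..⟩ = √(96)·(-1/24) = -0.408248

-0.408248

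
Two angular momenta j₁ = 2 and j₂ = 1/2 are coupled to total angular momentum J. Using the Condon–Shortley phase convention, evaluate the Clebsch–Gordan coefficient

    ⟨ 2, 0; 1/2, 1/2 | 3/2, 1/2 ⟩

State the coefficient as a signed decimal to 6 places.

j₁+j₂−J=1  J+j₁−j₂=3  J−j₁+j₂=0  j₁+j₂+J+1=5
(j₁±m₁, j₂±m₂, J±M) = (2,2,1,0,2,1)
P² = 8/5
sum k=1..1:
  [1] −1/2 = -1/2
S = -1/2
C² = P²·S² = 2/5 ; C = -0.632456

-0.632456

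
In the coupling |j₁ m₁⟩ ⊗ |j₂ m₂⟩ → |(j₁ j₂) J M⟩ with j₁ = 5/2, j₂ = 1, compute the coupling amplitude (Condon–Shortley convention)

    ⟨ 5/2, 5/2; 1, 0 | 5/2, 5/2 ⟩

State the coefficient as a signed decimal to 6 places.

+√(5/7) ≈ +0.845154

j₁+j₂−J=1  J+j₁−j₂=4  J−j₁+j₂=1  j₁+j₂+J+1=7
(j₁±m₁, j₂±m₂, J±M) = (5,0,1,1,5,0)
P² = 2880/7
sum k=0..0:
  [0] +1/24 = 1/24
S = 1/24
C² = P²·S² = 5/7 ; C = +0.845154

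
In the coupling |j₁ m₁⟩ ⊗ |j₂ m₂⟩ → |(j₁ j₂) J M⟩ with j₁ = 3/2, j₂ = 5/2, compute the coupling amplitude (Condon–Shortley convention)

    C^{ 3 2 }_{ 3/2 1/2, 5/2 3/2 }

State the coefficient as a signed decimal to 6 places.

√[7·1!2!4!/8! · 2!1!4!1!5!1!] = √(48)
  +(−1)^0/∏(0,1,1,4,1,0)! = 1/24  (running 1/24)
  +(−1)^1/∏(1,0,0,3,2,1)! = -1/12  (running -1/24)
⟨..|..⟩ = √(48)·(-1/24) = -0.288675

−√(1/12) ≈ -0.288675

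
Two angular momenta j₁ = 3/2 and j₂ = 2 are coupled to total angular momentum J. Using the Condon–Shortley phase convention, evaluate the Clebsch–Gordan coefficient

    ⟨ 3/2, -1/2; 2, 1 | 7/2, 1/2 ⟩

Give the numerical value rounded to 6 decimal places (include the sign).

j₁+j₂−J=0  J+j₁−j₂=3  J−j₁+j₂=4  j₁+j₂+J+1=8
(j₁±m₁, j₂±m₂, J±M) = (1,2,3,1,4,3)
P² = 1728/35
sum k=0..0:
  [0] +1/12 = 1/12
S = 1/12
C² = P²·S² = 12/35 ; C = +0.585540

+0.585540  (= +√(12/35))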